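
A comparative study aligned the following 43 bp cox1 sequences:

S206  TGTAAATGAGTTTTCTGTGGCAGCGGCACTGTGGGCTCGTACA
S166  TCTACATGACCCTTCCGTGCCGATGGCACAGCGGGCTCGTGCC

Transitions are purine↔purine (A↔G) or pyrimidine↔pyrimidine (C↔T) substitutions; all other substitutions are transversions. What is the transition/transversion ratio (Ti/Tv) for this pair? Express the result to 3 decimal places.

1.333

Differing sites — 2:G/C (Tv); 5:A/C (Tv); 10:G/C (Tv); 11:T/C (Ti); 12:T/C (Ti); 16:T/C (Ti); 20:G/C (Tv); 22:A/G (Ti); 23:G/A (Ti); 24:C/T (Ti); 30:T/A (Tv); 32:T/C (Ti); 41:A/G (Ti); 43:A/C (Tv).
Of the 14 differences, 8 transitions and 6 transversions, so Ti/Tv = 8/6 = 1.333.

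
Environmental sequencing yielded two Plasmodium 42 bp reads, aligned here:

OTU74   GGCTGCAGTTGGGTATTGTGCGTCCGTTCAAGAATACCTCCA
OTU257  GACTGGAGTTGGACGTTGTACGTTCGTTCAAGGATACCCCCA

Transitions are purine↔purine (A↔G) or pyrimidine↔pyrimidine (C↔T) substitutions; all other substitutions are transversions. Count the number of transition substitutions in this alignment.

8

Mismatches occur at site 2 (G↔A, transition), site 6 (C↔G, transversion), site 13 (G↔A, transition), site 14 (T↔C, transition), site 15 (A↔G, transition), site 20 (G↔A, transition), site 24 (C↔T, transition), site 33 (A↔G, transition), site 39 (T↔C, transition).
Of the 9 differences, 8 transitions and 1 transversion, so the answer is 8.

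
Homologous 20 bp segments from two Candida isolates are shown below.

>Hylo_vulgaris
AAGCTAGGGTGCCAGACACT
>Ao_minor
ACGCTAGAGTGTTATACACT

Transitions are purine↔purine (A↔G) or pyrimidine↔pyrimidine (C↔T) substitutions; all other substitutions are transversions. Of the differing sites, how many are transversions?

Mismatches occur at site 2 (A↔C, transversion), site 8 (G↔A, transition), site 12 (C↔T, transition), site 13 (C↔T, transition), site 15 (G↔T, transversion).
Of the 5 differences, 3 transitions and 2 transversions, so the answer is 2.

2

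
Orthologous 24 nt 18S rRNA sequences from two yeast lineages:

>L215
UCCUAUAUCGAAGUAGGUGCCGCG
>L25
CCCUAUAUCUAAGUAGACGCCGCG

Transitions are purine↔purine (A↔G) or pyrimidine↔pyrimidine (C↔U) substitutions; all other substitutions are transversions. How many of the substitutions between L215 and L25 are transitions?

3

Differing sites — 1:U/C (Ti); 10:G/U (Tv); 17:G/A (Ti); 18:U/C (Ti).
Of the 4 differences, 3 transitions and 1 transversion, so the answer is 3.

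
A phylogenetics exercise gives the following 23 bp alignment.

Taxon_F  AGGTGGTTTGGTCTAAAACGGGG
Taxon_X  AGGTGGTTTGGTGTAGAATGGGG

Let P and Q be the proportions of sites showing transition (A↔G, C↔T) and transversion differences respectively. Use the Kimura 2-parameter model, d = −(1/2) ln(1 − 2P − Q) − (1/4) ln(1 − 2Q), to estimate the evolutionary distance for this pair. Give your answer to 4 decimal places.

0.1453

Differing sites — 13:C/G (Tv); 16:A/G (Ti); 19:C/T (Ti).
Of the 3 differences, 2 transitions and 1 transversion over 23 sites: P = 2/23 = 0.086957, Q = 1/23 = 0.043478.
d = −0.5·ln(0.782608) − 0.25·ln(0.913044) = −0.5·(-0.245123) − 0.25·(-0.090971) = 0.1453.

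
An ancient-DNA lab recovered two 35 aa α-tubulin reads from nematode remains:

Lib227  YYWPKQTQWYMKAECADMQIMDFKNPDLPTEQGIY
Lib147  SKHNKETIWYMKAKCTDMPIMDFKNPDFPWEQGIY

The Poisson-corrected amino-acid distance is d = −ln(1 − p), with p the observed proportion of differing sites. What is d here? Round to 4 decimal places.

Mismatches occur at site 1 (Y↔S), site 2 (Y↔K), site 3 (W↔H), site 4 (P↔N), site 6 (Q↔E), site 8 (Q↔I), site 14 (E↔K), site 16 (A↔T), site 19 (Q↔P), site 28 (L↔F), site 30 (T↔W).
p = 11/35 = 0.314286.
d = −ln(1 − 0.314286) = −ln(0.685714) = 0.3773.

0.3773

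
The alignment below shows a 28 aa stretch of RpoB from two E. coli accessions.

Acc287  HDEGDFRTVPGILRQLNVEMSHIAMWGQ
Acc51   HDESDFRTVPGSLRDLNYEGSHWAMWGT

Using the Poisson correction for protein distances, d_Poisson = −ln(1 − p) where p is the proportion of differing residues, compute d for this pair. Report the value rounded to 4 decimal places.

Mismatches occur at site 4 (G/S), site 12 (I/S), site 15 (Q/D), site 18 (V/Y), site 20 (M/G), site 23 (I/W), site 28 (Q/T).
p = 7/28 = 0.250000.
d = −ln(1 − 0.250000) = −ln(0.750000) = 0.2877.

0.2877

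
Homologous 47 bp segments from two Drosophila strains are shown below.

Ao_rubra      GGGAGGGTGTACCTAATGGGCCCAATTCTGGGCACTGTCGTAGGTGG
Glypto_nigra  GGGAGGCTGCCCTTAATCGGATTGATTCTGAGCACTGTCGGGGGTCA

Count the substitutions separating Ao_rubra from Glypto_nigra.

The sequences differ at positions 7 (G/C), 10 (T/C), 11 (A/C), 13 (C/T), 18 (G/C), 21 (C/A), 22 (C/T), 23 (C/T), 24 (A/G), 31 (G/A), 41 (T/G), 42 (A/G), 46 (G/C), 47 (G/A).
That gives 14 mismatches out of 47 aligned sites, so the Hamming distance is 14.

14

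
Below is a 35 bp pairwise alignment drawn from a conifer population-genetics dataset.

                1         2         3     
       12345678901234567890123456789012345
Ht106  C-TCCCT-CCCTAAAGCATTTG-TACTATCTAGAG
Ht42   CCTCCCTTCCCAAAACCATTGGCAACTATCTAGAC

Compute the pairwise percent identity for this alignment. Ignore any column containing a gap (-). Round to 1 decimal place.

Excluding the 3 gap columns leaves 32 comparable sites.
Mismatches occur at site 12 (T↔A), site 16 (G↔C), site 21 (T↔G), site 24 (T↔A), site 35 (G↔C).
27 of the 32 comparable sites match, so the percent identity is 27/32 × 100 = 84.4%.

84.4%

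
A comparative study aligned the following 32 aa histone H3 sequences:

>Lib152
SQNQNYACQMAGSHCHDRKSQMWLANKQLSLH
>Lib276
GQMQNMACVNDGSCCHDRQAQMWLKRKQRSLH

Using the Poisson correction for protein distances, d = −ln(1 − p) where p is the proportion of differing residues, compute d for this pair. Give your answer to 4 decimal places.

0.4700

The sequences differ at positions 1 (S/G), 3 (N/M), 6 (Y/M), 9 (Q/V), 10 (M/N), 11 (A/D), 14 (H/C), 19 (K/Q), 20 (S/A), 25 (A/K), 26 (N/R), 29 (L/R).
p = 12/32 = 0.375000.
d = −ln(1 − 0.375000) = −ln(0.625000) = 0.4700.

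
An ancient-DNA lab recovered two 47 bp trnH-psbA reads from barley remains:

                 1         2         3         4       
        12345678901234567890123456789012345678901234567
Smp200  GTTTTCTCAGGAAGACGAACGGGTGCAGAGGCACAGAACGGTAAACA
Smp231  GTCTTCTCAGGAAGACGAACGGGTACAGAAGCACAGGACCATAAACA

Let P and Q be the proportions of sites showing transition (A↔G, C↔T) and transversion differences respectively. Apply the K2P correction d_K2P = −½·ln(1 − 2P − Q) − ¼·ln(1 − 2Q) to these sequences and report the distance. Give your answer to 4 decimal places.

0.1442

The sequences differ at positions 3 (T/C, transition), 25 (G/A, transition), 30 (G/A, transition), 37 (A/G, transition), 40 (G/C, transversion), 41 (G/A, transition).
Of the 6 differences, 5 transitions and 1 transversion over 47 sites: P = 5/47 = 0.106383, Q = 1/47 = 0.021277.
d = −0.5·ln(0.765957) − 0.25·ln(0.957446) = −0.5·(-0.266629) − 0.25·(-0.043486) = 0.1442.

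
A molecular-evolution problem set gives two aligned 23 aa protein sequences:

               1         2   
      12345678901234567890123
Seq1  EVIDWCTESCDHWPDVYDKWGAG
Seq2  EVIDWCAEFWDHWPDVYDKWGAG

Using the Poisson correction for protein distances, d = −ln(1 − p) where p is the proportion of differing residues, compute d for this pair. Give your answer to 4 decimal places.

The sequences differ at positions 7 (T/A), 9 (S/F), 10 (C/W).
p = 3/23 = 0.130435.
d = −ln(1 − 0.130435) = −ln(0.869565) = 0.1398.

0.1398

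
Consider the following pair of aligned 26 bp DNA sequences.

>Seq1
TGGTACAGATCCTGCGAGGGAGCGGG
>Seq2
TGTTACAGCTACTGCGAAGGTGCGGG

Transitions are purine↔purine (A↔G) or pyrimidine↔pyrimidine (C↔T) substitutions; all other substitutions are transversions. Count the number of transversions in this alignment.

4

Mismatches occur at site 3 (G→T, transversion), site 9 (A→C, transversion), site 11 (C→A, transversion), site 18 (G→A, transition), site 21 (A→T, transversion).
Of the 5 differences, 1 transition and 4 transversions, so the answer is 4.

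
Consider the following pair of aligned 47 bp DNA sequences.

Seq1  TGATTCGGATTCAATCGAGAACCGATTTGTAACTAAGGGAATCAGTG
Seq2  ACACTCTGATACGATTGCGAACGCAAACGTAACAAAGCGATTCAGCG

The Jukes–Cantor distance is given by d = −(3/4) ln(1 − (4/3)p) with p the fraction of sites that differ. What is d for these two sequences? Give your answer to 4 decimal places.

Differing sites — 1:T/A; 2:G/C; 4:T/C; 7:G/T; 11:T/A; 13:A/G; 16:C/T; 18:A/C; 23:C/G; 24:G/C; 26:T/A; 27:T/A; 28:T/C; 34:T/A; 38:G/C; 41:A/T; 46:T/C.
p = 17/47 = 0.361702.
d = −0.75 · ln(1 − (4/3)·0.361702) = −0.75 · ln(0.517731) = −0.75 · (-0.658299) = 0.4937.

0.4937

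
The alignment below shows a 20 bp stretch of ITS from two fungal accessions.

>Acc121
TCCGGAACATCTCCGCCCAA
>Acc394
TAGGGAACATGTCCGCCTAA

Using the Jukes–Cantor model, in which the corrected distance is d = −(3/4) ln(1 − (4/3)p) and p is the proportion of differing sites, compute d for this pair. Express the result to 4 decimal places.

0.2326

Mismatches occur at site 2 (C/A), site 3 (C/G), site 11 (C/G), site 18 (C/T).
p = 4/20 = 0.200000.
d = −0.75 · ln(1 − (4/3)·0.200000) = −0.75 · ln(0.733333) = −0.75 · (-0.310155) = 0.2326.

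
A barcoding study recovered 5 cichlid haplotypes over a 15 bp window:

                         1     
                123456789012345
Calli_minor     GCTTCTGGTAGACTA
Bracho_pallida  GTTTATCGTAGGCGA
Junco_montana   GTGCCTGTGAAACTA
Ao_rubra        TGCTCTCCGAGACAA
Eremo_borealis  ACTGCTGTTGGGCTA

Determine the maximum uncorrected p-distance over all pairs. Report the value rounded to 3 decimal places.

Pairwise Hamming distances:
  Calli_minor vs Bracho_pallida: 5
  Calli_minor vs Junco_montana: 6
  Calli_minor vs Ao_rubra: 7
  Calli_minor vs Eremo_borealis: 5
  Bracho_pallida vs Junco_montana: 9
  Bracho_pallida vs Ao_rubra: 8
  Bracho_pallida vs Eremo_borealis: 8
  Junco_montana vs Ao_rubra: 8
  Junco_montana vs Eremo_borealis: 8
  Ao_rubra vs Eremo_borealis: 10
The largest is 10 mismatches, between Ao_rubra and Eremo_borealis; p = 10/15 = 0.667.

0.667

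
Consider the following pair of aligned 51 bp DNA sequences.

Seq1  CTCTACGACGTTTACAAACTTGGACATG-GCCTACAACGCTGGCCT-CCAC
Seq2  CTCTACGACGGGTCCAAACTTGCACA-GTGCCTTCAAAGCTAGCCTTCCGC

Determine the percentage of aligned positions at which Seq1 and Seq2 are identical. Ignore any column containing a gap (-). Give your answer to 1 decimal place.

83.3%

Excluding the 3 gap columns leaves 48 comparable sites.
Mismatches occur at site 11 (T/G), site 12 (T/G), site 14 (A/C), site 23 (G/C), site 34 (A/T), site 38 (C/A), site 42 (G/A), site 50 (A/G).
40 of the 48 comparable sites match, so the percent identity is 40/48 × 100 = 83.3%.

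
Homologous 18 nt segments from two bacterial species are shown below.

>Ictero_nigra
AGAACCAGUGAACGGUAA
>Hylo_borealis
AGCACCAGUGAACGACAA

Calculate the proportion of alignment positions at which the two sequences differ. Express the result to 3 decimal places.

0.167

Differing sites — 3:A/C; 15:G/A; 16:U/C.
There are 3 differences over 18 sites, so p = 3/18 = 0.167.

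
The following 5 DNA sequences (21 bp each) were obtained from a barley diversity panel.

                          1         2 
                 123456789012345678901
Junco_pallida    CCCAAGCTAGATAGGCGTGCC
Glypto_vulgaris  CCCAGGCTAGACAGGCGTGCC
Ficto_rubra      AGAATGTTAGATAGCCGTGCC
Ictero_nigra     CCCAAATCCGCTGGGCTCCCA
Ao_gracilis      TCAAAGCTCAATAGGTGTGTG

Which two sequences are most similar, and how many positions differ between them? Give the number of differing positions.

Pairwise Hamming distances:
  Junco_pallida vs Glypto_vulgaris: 2
  Junco_pallida vs Ficto_rubra: 6
  Junco_pallida vs Ictero_nigra: 10
  Junco_pallida vs Ao_gracilis: 7
  Glypto_vulgaris vs Ficto_rubra: 7
  Glypto_vulgaris vs Ictero_nigra: 12
  Glypto_vulgaris vs Ao_gracilis: 9
  Ficto_rubra vs Ictero_nigra: 14
  Ficto_rubra vs Ao_gracilis: 10
  Ictero_nigra vs Ao_gracilis: 14
The smallest is 2, between Junco_pallida and Glypto_vulgaris.

2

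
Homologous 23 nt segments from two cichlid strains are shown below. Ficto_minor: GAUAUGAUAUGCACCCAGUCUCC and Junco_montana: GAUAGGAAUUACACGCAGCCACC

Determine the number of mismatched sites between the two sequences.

7

Differing sites — 5:U/G; 8:U/A; 9:A/U; 11:G/A; 15:C/G; 19:U/C; 21:U/A.
That gives 7 mismatches out of 23 aligned sites, so the Hamming distance is 7.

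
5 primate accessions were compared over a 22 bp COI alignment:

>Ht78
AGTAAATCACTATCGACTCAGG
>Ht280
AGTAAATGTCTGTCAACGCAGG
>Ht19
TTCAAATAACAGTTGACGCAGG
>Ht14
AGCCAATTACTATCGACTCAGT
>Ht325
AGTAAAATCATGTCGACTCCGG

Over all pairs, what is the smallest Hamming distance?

Pairwise Hamming distances:
  Ht78 vs Ht280: 5
  Ht78 vs Ht19: 8
  Ht78 vs Ht14: 4
  Ht78 vs Ht325: 6
  Ht280 vs Ht19: 8
  Ht280 vs Ht14: 8
  Ht280 vs Ht325: 7
  Ht19 vs Ht14: 9
  Ht19 vs Ht325: 11
  Ht14 vs Ht325: 8
The smallest is 4, between Ht78 and Ht14.

4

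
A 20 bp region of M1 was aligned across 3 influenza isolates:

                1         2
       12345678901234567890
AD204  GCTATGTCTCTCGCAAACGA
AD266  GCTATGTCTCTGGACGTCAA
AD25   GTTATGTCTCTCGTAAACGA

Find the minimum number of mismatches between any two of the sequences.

Pairwise Hamming distances:
  AD204 vs AD266: 6
  AD204 vs AD25: 2
  AD266 vs AD25: 7
The smallest is 2, between AD204 and AD25.

2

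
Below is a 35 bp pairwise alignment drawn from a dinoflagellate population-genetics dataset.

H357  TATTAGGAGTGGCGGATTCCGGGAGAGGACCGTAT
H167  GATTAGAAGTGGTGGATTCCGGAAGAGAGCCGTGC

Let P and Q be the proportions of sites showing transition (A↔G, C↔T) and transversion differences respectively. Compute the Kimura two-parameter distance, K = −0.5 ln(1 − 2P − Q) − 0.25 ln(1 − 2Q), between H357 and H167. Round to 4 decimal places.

Differing sites — 1:T/G (Tv); 7:G/A (Ti); 13:C/T (Ti); 23:G/A (Ti); 28:G/A (Ti); 29:A/G (Ti); 34:A/G (Ti); 35:T/C (Ti).
Of the 8 differences, 7 transitions and 1 transversion over 35 sites: P = 7/35 = 0.200000, Q = 1/35 = 0.028571.
d = −0.5·ln(0.571429) − 0.25·ln(0.942858) = −0.5·(-0.559615) − 0.25·(-0.058840) = 0.2945.

0.2945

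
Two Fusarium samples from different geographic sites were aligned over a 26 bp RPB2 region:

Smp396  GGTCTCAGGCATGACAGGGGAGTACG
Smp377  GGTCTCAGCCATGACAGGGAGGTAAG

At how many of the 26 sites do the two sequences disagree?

Mismatches occur at site 9 (G↔C), site 20 (G↔A), site 21 (A↔G), site 25 (C↔A).
That gives 4 mismatches out of 26 aligned sites, so the Hamming distance is 4.

4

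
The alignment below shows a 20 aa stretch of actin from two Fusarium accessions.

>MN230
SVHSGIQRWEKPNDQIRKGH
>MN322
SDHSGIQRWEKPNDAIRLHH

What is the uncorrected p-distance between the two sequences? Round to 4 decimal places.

0.2000

Mismatches occur at site 2 (V→D), site 15 (Q→A), site 18 (K→L), site 19 (G→H).
There are 4 differences over 20 sites, so p = 4/20 = 0.2000.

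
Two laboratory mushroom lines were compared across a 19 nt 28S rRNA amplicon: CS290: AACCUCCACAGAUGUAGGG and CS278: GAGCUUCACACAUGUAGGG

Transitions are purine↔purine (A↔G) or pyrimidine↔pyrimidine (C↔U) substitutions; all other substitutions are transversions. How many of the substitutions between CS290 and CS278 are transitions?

2

Mismatches occur at site 1 (A↔G, transition), site 3 (C↔G, transversion), site 6 (C↔U, transition), site 11 (G↔C, transversion).
Of the 4 differences, 2 transitions and 2 transversions, so the answer is 2.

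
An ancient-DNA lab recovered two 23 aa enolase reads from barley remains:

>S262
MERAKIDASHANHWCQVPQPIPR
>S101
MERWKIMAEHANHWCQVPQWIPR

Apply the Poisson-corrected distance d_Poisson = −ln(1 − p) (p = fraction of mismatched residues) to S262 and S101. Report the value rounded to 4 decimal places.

0.1911

Differing sites — 4:A/W; 7:D/M; 9:S/E; 20:P/W.
p = 4/23 = 0.173913.
d = −ln(1 − 0.173913) = −ln(0.826087) = 0.1911.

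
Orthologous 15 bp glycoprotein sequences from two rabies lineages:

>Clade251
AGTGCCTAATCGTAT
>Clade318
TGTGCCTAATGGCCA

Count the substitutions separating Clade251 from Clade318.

The sequences differ at positions 1 (A/T), 11 (C/G), 13 (T/C), 14 (A/C), 15 (T/A).
That gives 5 mismatches out of 15 aligned sites, so the Hamming distance is 5.

5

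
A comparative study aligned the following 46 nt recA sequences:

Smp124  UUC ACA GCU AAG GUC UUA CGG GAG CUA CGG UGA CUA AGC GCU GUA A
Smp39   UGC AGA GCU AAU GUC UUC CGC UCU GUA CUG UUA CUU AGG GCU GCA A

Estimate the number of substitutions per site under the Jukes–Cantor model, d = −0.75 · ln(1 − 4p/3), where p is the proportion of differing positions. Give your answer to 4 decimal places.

The sequences differ at positions 2 (U/G), 5 (C/G), 12 (G/U), 18 (A/C), 21 (G/C), 22 (G/U), 23 (A/C), 24 (G/U), 25 (C/G), 29 (G/U), 32 (G/U), 36 (A/U), 39 (C/G), 44 (U/C).
p = 14/46 = 0.304348.
d = −0.75 · ln(1 − (4/3)·0.304348) = −0.75 · ln(0.594203) = −0.75 · (-0.520534) = 0.3904.

0.3904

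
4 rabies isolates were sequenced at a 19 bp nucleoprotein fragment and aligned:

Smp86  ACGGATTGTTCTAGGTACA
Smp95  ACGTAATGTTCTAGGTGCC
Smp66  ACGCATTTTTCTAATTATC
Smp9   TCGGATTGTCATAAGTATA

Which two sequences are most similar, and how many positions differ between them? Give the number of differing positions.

4

Pairwise Hamming distances:
  Smp86 vs Smp95: 4
  Smp86 vs Smp66: 6
  Smp86 vs Smp9: 5
  Smp95 vs Smp66: 7
  Smp95 vs Smp9: 9
  Smp66 vs Smp9: 7
The smallest is 4, between Smp86 and Smp95.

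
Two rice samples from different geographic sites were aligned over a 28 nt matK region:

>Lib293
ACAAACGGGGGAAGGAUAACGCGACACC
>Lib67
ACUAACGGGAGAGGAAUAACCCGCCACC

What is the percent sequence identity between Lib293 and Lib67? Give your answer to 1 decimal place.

78.6%

Differing sites — 3:A/U; 10:G/A; 13:A/G; 15:G/A; 21:G/C; 24:A/C.
22 of the 28 sites match, so the percent identity is 22/28 × 100 = 78.6%.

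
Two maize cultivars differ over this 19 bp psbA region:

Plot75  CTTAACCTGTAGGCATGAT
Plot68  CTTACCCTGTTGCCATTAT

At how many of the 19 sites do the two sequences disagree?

The sequences differ at positions 5 (A/C), 11 (A/T), 13 (G/C), 17 (G/T).
That gives 4 mismatches out of 19 aligned sites, so the Hamming distance is 4.

4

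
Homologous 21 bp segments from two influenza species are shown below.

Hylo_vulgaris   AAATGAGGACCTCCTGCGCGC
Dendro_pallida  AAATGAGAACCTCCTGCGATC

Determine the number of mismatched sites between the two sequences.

Differing sites — 8:G/A; 19:C/A; 20:G/T.
That gives 3 mismatches out of 21 aligned sites, so the Hamming distance is 3.

3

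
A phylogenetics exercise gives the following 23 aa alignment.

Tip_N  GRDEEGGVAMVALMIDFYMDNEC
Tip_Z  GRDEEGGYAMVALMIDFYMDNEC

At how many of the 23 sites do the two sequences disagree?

1

Differing sites — 8:V/Y.
That gives 1 mismatch out of 23 aligned sites, so the Hamming distance is 1.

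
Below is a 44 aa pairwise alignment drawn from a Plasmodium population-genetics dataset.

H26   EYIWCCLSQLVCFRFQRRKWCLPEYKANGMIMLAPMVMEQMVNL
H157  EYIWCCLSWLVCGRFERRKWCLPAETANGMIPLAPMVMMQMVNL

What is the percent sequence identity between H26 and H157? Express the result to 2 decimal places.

81.82%

Mismatches occur at site 9 (Q↔W), site 13 (F↔G), site 16 (Q↔E), site 24 (E↔A), site 25 (Y↔E), site 26 (K↔T), site 32 (M↔P), site 39 (E↔M).
36 of the 44 sites match, so the percent identity is 36/44 × 100 = 81.82%.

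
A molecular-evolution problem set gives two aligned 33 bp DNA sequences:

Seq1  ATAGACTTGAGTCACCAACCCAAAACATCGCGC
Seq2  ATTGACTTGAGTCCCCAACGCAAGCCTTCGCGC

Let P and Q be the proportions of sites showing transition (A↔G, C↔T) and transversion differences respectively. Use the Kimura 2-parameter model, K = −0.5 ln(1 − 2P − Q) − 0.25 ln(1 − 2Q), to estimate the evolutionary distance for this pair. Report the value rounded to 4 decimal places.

Mismatches occur at site 3 (A/T, transversion), site 14 (A/C, transversion), site 20 (C/G, transversion), site 24 (A/G, transition), site 25 (A/C, transversion), site 27 (A/T, transversion).
Of the 6 differences, 1 transition and 5 transversions over 33 sites: P = 1/33 = 0.030303, Q = 5/33 = 0.151515.
d = −0.5·ln(0.787879) − 0.25·ln(0.696970) = −0.5·(-0.238411) − 0.25·(-0.361013) = 0.2095.

0.2095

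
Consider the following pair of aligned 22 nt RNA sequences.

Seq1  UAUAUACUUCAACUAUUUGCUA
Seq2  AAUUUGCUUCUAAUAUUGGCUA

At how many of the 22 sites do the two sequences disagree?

The sequences differ at positions 1 (U/A), 4 (A/U), 6 (A/G), 11 (A/U), 13 (C/A), 18 (U/G).
That gives 6 mismatches out of 22 aligned sites, so the Hamming distance is 6.

6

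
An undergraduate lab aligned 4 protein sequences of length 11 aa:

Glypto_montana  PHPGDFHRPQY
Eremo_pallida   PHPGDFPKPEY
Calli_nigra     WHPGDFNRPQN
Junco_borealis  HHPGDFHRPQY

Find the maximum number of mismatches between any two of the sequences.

Pairwise Hamming distances:
  Glypto_montana vs Eremo_pallida: 3
  Glypto_montana vs Calli_nigra: 3
  Glypto_montana vs Junco_borealis: 1
  Eremo_pallida vs Calli_nigra: 5
  Eremo_pallida vs Junco_borealis: 4
  Calli_nigra vs Junco_borealis: 3
The largest is 5, between Eremo_pallida and Calli_nigra.

5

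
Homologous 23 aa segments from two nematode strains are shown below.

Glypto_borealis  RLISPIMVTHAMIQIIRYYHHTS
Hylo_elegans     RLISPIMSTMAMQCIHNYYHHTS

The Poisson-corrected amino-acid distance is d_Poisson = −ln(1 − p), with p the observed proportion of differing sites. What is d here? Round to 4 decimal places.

Differing sites — 8:V/S; 10:H/M; 13:I/Q; 14:Q/C; 16:I/H; 17:R/N.
p = 6/23 = 0.260870.
d = −ln(1 − 0.260870) = −ln(0.739130) = 0.3023.

0.3023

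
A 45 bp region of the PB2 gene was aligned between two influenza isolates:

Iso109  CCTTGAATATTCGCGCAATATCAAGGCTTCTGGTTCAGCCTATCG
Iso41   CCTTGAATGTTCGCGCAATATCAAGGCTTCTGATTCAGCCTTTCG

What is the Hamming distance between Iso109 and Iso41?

Mismatches occur at site 9 (A→G), site 33 (G→A), site 42 (A→T).
That gives 3 mismatches out of 45 aligned sites, so the Hamming distance is 3.

3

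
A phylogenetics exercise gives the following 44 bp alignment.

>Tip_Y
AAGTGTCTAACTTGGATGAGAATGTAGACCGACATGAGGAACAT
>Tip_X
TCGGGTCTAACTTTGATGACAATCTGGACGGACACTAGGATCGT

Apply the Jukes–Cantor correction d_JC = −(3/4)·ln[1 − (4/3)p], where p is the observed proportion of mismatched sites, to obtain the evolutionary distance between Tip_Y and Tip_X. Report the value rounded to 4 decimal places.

Mismatches occur at site 1 (A/T), site 2 (A/C), site 4 (T/G), site 14 (G/T), site 20 (G/C), site 24 (G/C), site 26 (A/G), site 30 (C/G), site 35 (T/C), site 36 (G/T), site 41 (A/T), site 43 (A/G).
p = 12/44 = 0.272727.
d = −0.75 · ln(1 − (4/3)·0.272727) = −0.75 · ln(0.636364) = −0.75 · (-0.451985) = 0.3390.

0.3390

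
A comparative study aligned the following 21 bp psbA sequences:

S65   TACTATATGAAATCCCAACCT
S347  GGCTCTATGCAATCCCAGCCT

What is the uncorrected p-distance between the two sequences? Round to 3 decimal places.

0.238

Mismatches occur at site 1 (T/G), site 2 (A/G), site 5 (A/C), site 10 (A/C), site 18 (A/G).
There are 5 differences over 21 sites, so p = 5/21 = 0.238.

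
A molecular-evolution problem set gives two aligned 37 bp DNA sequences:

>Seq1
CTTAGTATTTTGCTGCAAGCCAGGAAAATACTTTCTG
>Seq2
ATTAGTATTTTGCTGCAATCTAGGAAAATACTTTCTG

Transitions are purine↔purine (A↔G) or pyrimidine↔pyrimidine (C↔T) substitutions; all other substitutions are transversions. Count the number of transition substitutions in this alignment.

Differing sites — 1:C/A (Tv); 19:G/T (Tv); 21:C/T (Ti).
Of the 3 differences, 1 transition and 2 transversions, so the answer is 1.

1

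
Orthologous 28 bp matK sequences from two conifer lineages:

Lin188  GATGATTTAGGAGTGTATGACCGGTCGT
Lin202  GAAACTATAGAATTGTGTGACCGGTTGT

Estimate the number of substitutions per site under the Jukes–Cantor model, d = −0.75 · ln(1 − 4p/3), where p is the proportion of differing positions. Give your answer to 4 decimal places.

Differing sites — 3:T/A; 4:G/A; 5:A/C; 7:T/A; 11:G/A; 13:G/T; 17:A/G; 26:C/T.
p = 8/28 = 0.285714.
d = −0.75 · ln(1 − (4/3)·0.285714) = −0.75 · ln(0.619048) = −0.75 · (-0.479572) = 0.3597.

0.3597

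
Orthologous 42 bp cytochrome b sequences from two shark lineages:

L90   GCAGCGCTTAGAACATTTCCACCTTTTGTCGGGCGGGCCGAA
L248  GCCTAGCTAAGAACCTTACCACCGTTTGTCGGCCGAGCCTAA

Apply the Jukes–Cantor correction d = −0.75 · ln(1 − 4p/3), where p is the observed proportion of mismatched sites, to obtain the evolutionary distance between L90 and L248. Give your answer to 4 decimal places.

0.2865

Differing sites — 3:A/C; 4:G/T; 5:C/A; 9:T/A; 15:A/C; 18:T/A; 24:T/G; 33:G/C; 36:G/A; 40:G/T.
p = 10/42 = 0.238095.
d = −0.75 · ln(1 − (4/3)·0.238095) = −0.75 · ln(0.682540) = −0.75 · (-0.381934) = 0.2865.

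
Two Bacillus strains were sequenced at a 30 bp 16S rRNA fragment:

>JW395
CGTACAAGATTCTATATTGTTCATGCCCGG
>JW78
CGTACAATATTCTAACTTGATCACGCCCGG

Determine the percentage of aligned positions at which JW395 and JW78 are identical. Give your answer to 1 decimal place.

83.3%

Differing sites — 8:G/T; 15:T/A; 16:A/C; 20:T/A; 24:T/C.
25 of the 30 sites match, so the percent identity is 25/30 × 100 = 83.3%.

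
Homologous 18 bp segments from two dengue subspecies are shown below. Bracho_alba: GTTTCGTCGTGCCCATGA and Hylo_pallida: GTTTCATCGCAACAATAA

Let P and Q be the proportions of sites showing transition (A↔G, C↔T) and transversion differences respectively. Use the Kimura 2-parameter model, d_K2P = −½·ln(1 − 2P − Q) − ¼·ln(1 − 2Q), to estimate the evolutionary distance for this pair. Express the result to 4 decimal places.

Differing sites — 6:G/A (Ti); 10:T/C (Ti); 11:G/A (Ti); 12:C/A (Tv); 14:C/A (Tv); 17:G/A (Ti).
Of the 6 differences, 4 transitions and 2 transversions over 18 sites: P = 4/18 = 0.222222, Q = 2/18 = 0.111111.
d = −0.5·ln(0.444445) − 0.25·ln(0.777778) = −0.5·(-0.810929) − 0.25·(-0.251314) = 0.4683.

0.4683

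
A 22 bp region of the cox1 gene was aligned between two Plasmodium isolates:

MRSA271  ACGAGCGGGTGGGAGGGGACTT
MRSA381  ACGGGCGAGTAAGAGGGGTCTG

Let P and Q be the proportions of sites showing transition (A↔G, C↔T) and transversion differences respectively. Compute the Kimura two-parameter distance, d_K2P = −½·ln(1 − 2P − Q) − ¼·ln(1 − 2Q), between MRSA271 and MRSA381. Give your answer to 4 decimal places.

0.3532

Mismatches occur at site 4 (A/G, transition), site 8 (G/A, transition), site 11 (G/A, transition), site 12 (G/A, transition), site 19 (A/T, transversion), site 22 (T/G, transversion).
Of the 6 differences, 4 transitions and 2 transversions over 22 sites: P = 4/22 = 0.181818, Q = 2/22 = 0.090909.
d = −0.5·ln(0.545455) − 0.25·ln(0.818182) = −0.5·(-0.606135) − 0.25·(-0.200670) = 0.3532.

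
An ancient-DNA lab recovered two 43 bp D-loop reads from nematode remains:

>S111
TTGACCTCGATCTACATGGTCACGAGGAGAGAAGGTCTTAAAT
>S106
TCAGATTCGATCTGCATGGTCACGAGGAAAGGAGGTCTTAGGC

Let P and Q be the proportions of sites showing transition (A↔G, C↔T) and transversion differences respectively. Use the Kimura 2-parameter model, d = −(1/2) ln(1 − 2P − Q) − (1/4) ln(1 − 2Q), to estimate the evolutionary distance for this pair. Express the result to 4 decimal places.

The sequences differ at positions 2 (T/C, transition), 3 (G/A, transition), 4 (A/G, transition), 5 (C/A, transversion), 6 (C/T, transition), 14 (A/G, transition), 29 (G/A, transition), 32 (A/G, transition), 41 (A/G, transition), 42 (A/G, transition), 43 (T/C, transition).
Of the 11 differences, 10 transitions and 1 transversion over 43 sites: P = 10/43 = 0.232558, Q = 1/43 = 0.023256.
d = −0.5·ln(0.511628) − 0.25·ln(0.953488) = −0.5·(-0.670157) − 0.25·(-0.047628) = 0.3470.

0.3470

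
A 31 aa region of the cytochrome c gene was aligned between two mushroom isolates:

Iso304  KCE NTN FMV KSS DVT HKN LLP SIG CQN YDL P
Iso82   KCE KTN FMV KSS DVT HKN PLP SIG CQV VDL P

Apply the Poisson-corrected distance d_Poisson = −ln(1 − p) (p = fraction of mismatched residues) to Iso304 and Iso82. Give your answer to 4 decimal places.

The sequences differ at positions 4 (N/K), 19 (L/P), 27 (N/V), 28 (Y/V).
p = 4/31 = 0.129032.
d = −ln(1 − 0.129032) = −ln(0.870968) = 0.1382.

0.1382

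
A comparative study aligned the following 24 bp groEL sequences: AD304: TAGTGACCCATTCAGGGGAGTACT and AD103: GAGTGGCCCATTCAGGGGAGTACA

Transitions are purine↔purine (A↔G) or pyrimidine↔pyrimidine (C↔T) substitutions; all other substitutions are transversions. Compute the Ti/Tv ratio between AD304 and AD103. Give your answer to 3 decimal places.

0.500

The sequences differ at positions 1 (T/G, transversion), 6 (A/G, transition), 24 (T/A, transversion).
Of the 3 differences, 1 transition and 2 transversions, so Ti/Tv = 1/2 = 0.500.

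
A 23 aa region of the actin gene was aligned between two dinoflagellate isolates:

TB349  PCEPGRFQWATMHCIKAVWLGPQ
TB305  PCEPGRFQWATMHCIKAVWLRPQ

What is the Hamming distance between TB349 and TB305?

A single mismatch occurs at site 21 (G↔R).
That gives 1 mismatch out of 23 aligned sites, so the Hamming distance is 1.

1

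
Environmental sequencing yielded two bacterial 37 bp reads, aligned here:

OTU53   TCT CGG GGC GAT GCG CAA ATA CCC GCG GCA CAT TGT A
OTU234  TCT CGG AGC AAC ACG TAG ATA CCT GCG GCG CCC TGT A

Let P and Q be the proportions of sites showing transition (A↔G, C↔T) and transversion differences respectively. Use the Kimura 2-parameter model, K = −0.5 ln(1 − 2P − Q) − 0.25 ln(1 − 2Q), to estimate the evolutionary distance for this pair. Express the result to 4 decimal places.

0.3742

Mismatches occur at site 7 (G/A, transition), site 10 (G/A, transition), site 12 (T/C, transition), site 13 (G/A, transition), site 16 (C/T, transition), site 18 (A/G, transition), site 24 (C/T, transition), site 30 (A/G, transition), site 32 (A/C, transversion), site 33 (T/C, transition).
Of the 10 differences, 9 transitions and 1 transversion over 37 sites: P = 9/37 = 0.243243, Q = 1/37 = 0.027027.
d = −0.5·ln(0.486487) − 0.25·ln(0.945946) = −0.5·(-0.720545) − 0.25·(-0.055570) = 0.3742.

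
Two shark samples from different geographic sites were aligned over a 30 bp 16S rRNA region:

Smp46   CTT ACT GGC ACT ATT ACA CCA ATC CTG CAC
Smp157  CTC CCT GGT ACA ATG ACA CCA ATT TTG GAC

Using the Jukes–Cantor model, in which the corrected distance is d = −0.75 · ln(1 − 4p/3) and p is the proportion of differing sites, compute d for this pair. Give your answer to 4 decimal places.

0.3295

The sequences differ at positions 3 (T/C), 4 (A/C), 9 (C/T), 12 (T/A), 15 (T/G), 24 (C/T), 25 (C/T), 28 (C/G).
p = 8/30 = 0.266667.
d = −0.75 · ln(1 − (4/3)·0.266667) = −0.75 · ln(0.644444) = −0.75 · (-0.439367) = 0.3295.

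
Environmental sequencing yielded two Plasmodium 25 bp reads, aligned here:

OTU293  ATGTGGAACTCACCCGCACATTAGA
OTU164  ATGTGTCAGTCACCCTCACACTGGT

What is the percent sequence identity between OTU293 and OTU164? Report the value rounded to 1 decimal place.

72.0%

The sequences differ at positions 6 (G/T), 7 (A/C), 9 (C/G), 16 (G/T), 21 (T/C), 23 (A/G), 25 (A/T).
18 of the 25 sites match, so the percent identity is 18/25 × 100 = 72.0%.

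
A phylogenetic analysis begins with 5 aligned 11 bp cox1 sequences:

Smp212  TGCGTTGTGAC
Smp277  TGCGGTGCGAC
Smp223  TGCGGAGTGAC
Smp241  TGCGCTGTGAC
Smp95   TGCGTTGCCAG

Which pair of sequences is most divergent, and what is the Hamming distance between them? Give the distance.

Pairwise Hamming distances:
  Smp212 vs Smp277: 2
  Smp212 vs Smp223: 2
  Smp212 vs Smp241: 1
  Smp212 vs Smp95: 3
  Smp277 vs Smp223: 2
  Smp277 vs Smp241: 2
  Smp277 vs Smp95: 3
  Smp223 vs Smp241: 2
  Smp223 vs Smp95: 5
  Smp241 vs Smp95: 4
The largest is 5, between Smp223 and Smp95.

5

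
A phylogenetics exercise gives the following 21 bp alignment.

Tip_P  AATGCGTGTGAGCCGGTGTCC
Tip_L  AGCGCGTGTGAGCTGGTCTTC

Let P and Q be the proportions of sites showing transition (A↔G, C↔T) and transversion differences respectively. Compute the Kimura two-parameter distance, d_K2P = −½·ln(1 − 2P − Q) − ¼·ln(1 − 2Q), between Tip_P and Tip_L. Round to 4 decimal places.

Differing sites — 2:A/G (Ti); 3:T/C (Ti); 14:C/T (Ti); 18:G/C (Tv); 20:C/T (Ti).
Of the 5 differences, 4 transitions and 1 transversion over 21 sites: P = 4/21 = 0.190476, Q = 1/21 = 0.047619.
d = −0.5·ln(0.571429) − 0.25·ln(0.904762) = −0.5·(-0.559615) − 0.25·(-0.100083) = 0.3048.

0.3048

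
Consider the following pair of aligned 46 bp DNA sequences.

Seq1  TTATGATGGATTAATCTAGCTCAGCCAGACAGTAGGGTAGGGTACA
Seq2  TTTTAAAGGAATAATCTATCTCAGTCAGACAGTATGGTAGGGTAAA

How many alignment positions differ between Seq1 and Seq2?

Mismatches occur at site 3 (A→T), site 5 (G→A), site 7 (T→A), site 11 (T→A), site 19 (G→T), site 25 (C→T), site 35 (G→T), site 45 (C→A).
That gives 8 mismatches out of 46 aligned sites, so the Hamming distance is 8.

8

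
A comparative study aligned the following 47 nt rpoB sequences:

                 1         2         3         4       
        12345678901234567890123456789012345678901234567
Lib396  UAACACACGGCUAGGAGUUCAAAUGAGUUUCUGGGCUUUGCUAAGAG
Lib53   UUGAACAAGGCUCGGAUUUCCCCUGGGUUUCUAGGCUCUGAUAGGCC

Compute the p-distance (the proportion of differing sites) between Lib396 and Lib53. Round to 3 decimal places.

The sequences differ at positions 2 (A/U), 3 (A/G), 4 (C/A), 8 (C/A), 13 (A/C), 17 (G/U), 21 (A/C), 22 (A/C), 23 (A/C), 26 (A/G), 33 (G/A), 38 (U/C), 41 (C/A), 44 (A/G), 46 (A/C), 47 (G/C).
There are 16 differences over 47 sites, so p = 16/47 = 0.340.

0.340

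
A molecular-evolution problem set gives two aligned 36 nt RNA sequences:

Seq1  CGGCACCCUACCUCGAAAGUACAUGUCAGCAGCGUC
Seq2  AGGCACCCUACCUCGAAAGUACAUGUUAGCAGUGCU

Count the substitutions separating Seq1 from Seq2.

Differing sites — 1:C/A; 27:C/U; 33:C/U; 35:U/C; 36:C/U.
That gives 5 mismatches out of 36 aligned sites, so the Hamming distance is 5.

5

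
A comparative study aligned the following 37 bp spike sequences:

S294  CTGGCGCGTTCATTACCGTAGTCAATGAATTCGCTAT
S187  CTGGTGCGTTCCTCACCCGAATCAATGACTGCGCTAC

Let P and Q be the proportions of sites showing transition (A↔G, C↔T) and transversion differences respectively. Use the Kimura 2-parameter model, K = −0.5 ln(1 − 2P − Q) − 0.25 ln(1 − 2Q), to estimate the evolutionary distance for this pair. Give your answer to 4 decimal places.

0.2952

Differing sites — 5:C/T (Ti); 12:A/C (Tv); 14:T/C (Ti); 18:G/C (Tv); 19:T/G (Tv); 21:G/A (Ti); 29:A/C (Tv); 31:T/G (Tv); 37:T/C (Ti).
Of the 9 differences, 4 transitions and 5 transversions over 37 sites: P = 4/37 = 0.108108, Q = 5/37 = 0.135135.
d = −0.5·ln(0.648649) − 0.25·ln(0.729730) = −0.5·(-0.432864) − 0.25·(-0.315081) = 0.2952.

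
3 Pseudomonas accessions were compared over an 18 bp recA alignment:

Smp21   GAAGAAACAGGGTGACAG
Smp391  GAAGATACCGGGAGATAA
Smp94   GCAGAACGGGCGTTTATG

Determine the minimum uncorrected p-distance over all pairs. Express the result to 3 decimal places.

0.278

Pairwise Hamming distances:
  Smp21 vs Smp391: 5
  Smp21 vs Smp94: 9
  Smp391 vs Smp94: 12
The smallest is 5 mismatches, between Smp21 and Smp391; p = 5/18 = 0.278.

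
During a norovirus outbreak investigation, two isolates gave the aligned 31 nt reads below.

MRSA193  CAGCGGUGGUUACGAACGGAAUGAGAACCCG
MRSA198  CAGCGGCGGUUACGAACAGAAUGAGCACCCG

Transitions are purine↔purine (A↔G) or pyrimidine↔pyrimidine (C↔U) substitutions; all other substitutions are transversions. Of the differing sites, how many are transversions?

Differing sites — 7:U/C (Ti); 18:G/A (Ti); 26:A/C (Tv).
Of the 3 differences, 2 transitions and 1 transversion, so the answer is 1.

1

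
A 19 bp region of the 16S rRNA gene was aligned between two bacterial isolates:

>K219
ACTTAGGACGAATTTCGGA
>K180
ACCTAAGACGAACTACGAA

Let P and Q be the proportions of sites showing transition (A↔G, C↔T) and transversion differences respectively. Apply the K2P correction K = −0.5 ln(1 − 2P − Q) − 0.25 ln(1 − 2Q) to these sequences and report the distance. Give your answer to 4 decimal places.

0.3487

Differing sites — 3:T/C (Ti); 6:G/A (Ti); 13:T/C (Ti); 15:T/A (Tv); 18:G/A (Ti).
Of the 5 differences, 4 transitions and 1 transversion over 19 sites: P = 4/19 = 0.210526, Q = 1/19 = 0.052632.
d = −0.5·ln(0.526316) − 0.25·ln(0.894736) = −0.5·(-0.641853) − 0.25·(-0.111227) = 0.3487.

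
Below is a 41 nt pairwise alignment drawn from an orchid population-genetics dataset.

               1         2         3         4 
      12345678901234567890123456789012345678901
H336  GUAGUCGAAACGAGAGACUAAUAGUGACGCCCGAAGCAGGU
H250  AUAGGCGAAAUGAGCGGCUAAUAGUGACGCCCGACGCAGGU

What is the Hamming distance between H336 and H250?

Mismatches occur at site 1 (G↔A), site 5 (U↔G), site 11 (C↔U), site 15 (A↔C), site 17 (A↔G), site 35 (A↔C).
That gives 6 mismatches out of 41 aligned sites, so the Hamming distance is 6.

6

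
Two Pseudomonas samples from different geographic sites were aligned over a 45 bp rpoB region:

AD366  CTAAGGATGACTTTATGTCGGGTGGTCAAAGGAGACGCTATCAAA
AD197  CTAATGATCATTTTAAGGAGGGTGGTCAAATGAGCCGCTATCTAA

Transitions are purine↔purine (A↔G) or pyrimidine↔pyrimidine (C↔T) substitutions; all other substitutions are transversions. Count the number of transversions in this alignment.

8

Differing sites — 5:G/T (Tv); 9:G/C (Tv); 11:C/T (Ti); 16:T/A (Tv); 18:T/G (Tv); 19:C/A (Tv); 31:G/T (Tv); 35:A/C (Tv); 43:A/T (Tv).
Of the 9 differences, 1 transition and 8 transversions, so the answer is 8.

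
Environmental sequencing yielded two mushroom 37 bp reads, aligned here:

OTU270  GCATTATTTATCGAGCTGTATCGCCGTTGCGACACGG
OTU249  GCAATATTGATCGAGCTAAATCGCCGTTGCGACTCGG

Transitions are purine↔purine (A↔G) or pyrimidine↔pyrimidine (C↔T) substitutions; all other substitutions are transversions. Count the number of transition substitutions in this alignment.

1

The sequences differ at positions 4 (T/A, transversion), 9 (T/G, transversion), 18 (G/A, transition), 19 (T/A, transversion), 34 (A/T, transversion).
Of the 5 differences, 1 transition and 4 transversions, so the answer is 1.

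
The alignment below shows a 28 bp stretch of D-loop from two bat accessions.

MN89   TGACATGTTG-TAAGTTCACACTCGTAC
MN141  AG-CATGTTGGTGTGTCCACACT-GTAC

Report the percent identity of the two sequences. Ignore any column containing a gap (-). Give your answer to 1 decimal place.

Excluding the 3 gap columns leaves 25 comparable sites.
The sequences differ at positions 1 (T/A), 13 (A/G), 14 (A/T), 17 (T/C).
21 of the 25 comparable sites match, so the percent identity is 21/25 × 100 = 84.0%.

84.0%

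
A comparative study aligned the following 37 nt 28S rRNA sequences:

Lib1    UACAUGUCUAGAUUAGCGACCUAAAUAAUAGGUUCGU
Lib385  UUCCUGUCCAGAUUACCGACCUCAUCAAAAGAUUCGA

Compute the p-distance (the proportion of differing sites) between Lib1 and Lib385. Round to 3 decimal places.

Differing sites — 2:A/U; 4:A/C; 9:U/C; 16:G/C; 23:A/C; 25:A/U; 26:U/C; 29:U/A; 32:G/A; 37:U/A.
There are 10 differences over 37 sites, so p = 10/37 = 0.270.

0.270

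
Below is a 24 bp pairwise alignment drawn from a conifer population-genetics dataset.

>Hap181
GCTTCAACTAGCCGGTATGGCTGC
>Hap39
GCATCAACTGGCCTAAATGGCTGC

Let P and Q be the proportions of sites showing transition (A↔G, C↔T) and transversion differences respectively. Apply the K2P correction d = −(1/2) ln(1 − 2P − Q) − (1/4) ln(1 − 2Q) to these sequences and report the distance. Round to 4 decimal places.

Mismatches occur at site 3 (T↔A, transversion), site 10 (A↔G, transition), site 14 (G↔T, transversion), site 15 (G↔A, transition), site 16 (T↔A, transversion).
Of the 5 differences, 2 transitions and 3 transversions over 24 sites: P = 2/24 = 0.083333, Q = 3/24 = 0.125000.
d = −0.5·ln(0.708334) − 0.25·ln(0.750000) = −0.5·(-0.344840) − 0.25·(-0.287682) = 0.2443.

0.2443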